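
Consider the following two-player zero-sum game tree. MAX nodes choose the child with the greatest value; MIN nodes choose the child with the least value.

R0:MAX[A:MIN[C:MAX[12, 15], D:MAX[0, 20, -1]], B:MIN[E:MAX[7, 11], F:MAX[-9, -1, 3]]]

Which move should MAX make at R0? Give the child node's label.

A

C (MAX): max(12, 15) = 15
D (MAX): max(0, 20, -1) = 20
A (MIN): min(15, 20) = 15
E (MAX): max(7, 11) = 11
F (MAX): max(-9, -1, 3) = 3
B (MIN): min(11, 3) = 3
R0 (MAX): max(15, 3) = 15
MAX at R0 wants the highest of {A=15, B=3}, so chooses A.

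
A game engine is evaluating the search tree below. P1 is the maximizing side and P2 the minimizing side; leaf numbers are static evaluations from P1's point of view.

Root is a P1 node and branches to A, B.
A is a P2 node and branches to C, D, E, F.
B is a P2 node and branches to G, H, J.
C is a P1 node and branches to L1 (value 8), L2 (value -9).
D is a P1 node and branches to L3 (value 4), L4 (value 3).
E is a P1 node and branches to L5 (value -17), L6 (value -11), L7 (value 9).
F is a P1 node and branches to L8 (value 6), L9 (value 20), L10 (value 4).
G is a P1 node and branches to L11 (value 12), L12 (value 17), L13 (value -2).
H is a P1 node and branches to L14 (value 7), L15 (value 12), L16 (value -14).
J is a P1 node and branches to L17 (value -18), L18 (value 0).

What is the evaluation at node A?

4

C (P1): max(8, -9) = 8
D (P1): max(4, 3) = 4
E (P1): max(-17, -11, 9) = 9
F (P1): max(6, 20, 4) = 20
A (P2): min(8, 4, 9, 20) = 4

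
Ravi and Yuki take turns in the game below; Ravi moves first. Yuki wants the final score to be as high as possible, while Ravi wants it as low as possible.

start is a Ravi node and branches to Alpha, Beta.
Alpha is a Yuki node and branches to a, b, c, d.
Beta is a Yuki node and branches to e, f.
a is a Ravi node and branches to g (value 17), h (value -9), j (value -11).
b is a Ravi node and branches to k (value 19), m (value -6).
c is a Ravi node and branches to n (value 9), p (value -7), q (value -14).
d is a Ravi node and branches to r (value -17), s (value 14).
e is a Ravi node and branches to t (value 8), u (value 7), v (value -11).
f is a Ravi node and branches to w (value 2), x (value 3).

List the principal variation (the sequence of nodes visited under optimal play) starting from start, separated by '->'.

start -> Alpha -> b -> m

a (Ravi): min(17, -9, -11) = -11
b (Ravi): min(19, -6) = -6
c (Ravi): min(9, -7, -14) = -14
d (Ravi): min(-17, 14) = -17
Alpha (Yuki): max(-11, -6, -14, -17) = -6
e (Ravi): min(8, 7, -11) = -11
f (Ravi): min(2, 3) = 2
Beta (Yuki): max(-11, 2) = 2
start (Ravi): min(-6, 2) = -6
At start, Ravi picks Alpha (lowest: -6).
At Alpha, Yuki picks b (highest: -6).
At b, Ravi picks m (lowest: -6).
Terminal value -6.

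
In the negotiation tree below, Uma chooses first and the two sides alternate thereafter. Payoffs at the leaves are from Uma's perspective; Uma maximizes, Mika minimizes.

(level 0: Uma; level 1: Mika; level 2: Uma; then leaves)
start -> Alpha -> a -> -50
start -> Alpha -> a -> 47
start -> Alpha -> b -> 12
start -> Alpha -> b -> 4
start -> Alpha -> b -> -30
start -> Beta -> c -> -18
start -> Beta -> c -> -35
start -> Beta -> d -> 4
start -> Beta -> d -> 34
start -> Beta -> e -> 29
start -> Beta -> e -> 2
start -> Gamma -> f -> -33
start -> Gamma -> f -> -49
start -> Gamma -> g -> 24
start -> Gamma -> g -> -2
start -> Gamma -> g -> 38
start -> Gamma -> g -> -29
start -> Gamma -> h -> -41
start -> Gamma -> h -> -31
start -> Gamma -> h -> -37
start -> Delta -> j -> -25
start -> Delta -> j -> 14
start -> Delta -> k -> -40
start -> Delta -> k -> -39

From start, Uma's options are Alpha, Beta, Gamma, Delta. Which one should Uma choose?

a (Uma): max(-50, 47) = 47
b (Uma): max(12, 4, -30) = 12
Alpha (Mika): min(47, 12) = 12
c (Uma): max(-18, -35) = -18
d (Uma): max(4, 34) = 34
e (Uma): max(29, 2) = 29
Beta (Mika): min(-18, 34, 29) = -18
f (Uma): max(-33, -49) = -33
g (Uma): max(24, -2, 38, -29) = 38
h (Uma): max(-41, -31, -37) = -31
Gamma (Mika): min(-33, 38, -31) = -33
j (Uma): max(-25, 14) = 14
k (Uma): max(-40, -39) = -39
Delta (Mika): min(14, -39) = -39
start (Uma): max(12, -18, -33, -39) = 12
Uma at start wants the highest of {Alpha=12, Beta=-18, Gamma=-33, Delta=-39}, so chooses Alpha.

Alpha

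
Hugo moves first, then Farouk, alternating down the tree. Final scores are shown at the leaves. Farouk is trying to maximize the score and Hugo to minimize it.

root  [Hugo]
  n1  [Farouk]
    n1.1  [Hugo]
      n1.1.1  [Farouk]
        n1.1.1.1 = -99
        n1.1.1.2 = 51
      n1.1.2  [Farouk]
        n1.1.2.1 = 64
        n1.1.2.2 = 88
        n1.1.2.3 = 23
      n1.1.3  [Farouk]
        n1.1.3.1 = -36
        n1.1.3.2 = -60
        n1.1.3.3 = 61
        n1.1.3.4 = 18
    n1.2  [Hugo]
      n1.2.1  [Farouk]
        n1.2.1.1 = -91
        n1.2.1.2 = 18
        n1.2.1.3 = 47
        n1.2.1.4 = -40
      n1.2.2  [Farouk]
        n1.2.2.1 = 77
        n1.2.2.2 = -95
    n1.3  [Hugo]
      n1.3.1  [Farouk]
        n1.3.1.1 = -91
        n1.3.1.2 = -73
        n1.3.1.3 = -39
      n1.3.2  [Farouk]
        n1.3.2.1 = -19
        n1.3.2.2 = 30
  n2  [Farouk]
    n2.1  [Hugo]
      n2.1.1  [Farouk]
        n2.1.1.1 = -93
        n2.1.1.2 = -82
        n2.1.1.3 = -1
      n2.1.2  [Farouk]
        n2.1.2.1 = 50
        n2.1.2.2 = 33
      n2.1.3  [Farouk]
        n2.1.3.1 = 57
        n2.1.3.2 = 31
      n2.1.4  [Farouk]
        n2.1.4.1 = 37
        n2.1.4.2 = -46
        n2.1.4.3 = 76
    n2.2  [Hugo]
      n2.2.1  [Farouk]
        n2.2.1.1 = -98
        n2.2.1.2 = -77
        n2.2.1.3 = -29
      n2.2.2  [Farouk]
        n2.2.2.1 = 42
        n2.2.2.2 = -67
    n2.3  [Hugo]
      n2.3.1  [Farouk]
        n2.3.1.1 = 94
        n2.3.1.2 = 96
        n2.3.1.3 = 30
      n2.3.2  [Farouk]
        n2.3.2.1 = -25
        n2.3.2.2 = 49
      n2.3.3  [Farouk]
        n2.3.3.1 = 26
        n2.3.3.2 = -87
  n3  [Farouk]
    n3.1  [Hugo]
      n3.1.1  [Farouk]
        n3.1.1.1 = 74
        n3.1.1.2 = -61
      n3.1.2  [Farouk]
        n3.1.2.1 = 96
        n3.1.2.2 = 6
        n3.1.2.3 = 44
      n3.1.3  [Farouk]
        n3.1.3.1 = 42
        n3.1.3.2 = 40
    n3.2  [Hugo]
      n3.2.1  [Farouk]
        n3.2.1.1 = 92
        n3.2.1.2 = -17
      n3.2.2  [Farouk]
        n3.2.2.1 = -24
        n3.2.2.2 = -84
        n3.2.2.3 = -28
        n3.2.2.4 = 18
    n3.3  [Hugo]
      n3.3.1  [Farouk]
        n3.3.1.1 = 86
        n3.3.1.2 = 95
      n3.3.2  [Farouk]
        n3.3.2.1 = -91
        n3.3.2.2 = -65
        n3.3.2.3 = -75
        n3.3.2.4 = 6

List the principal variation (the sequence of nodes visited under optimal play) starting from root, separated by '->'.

n1.1.1 (Farouk): max(-99, 51) = 51
n1.1.2 (Farouk): max(64, 88, 23) = 88
n1.1.3 (Farouk): max(-36, -60, 61, 18) = 61
n1.1 (Hugo): min(51, 88, 61) = 51
n1.2.1 (Farouk): max(-91, 18, 47, -40) = 47
n1.2.2 (Farouk): max(77, -95) = 77
n1.2 (Hugo): min(47, 77) = 47
n1.3.1 (Farouk): max(-91, -73, -39) = -39
n1.3.2 (Farouk): max(-19, 30) = 30
n1.3 (Hugo): min(-39, 30) = -39
n1 (Farouk): max(51, 47, -39) = 51
n2.1.1 (Farouk): max(-93, -82, -1) = -1
n2.1.2 (Farouk): max(50, 33) = 50
n2.1.3 (Farouk): max(57, 31) = 57
n2.1.4 (Farouk): max(37, -46, 76) = 76
n2.1 (Hugo): min(-1, 50, 57, 76) = -1
n2.2.1 (Farouk): max(-98, -77, -29) = -29
n2.2.2 (Farouk): max(42, -67) = 42
n2.2 (Hugo): min(-29, 42) = -29
n2.3.1 (Farouk): max(94, 96, 30) = 96
n2.3.2 (Farouk): max(-25, 49) = 49
n2.3.3 (Farouk): max(26, -87) = 26
n2.3 (Hugo): min(96, 49, 26) = 26
n2 (Farouk): max(-1, -29, 26) = 26
n3.1.1 (Farouk): max(74, -61) = 74
n3.1.2 (Farouk): max(96, 6, 44) = 96
n3.1.3 (Farouk): max(42, 40) = 42
n3.1 (Hugo): min(74, 96, 42) = 42
n3.2.1 (Farouk): max(92, -17) = 92
n3.2.2 (Farouk): max(-24, -84, -28, 18) = 18
n3.2 (Hugo): min(92, 18) = 18
n3.3.1 (Farouk): max(86, 95) = 95
n3.3.2 (Farouk): max(-91, -65, -75, 6) = 6
n3.3 (Hugo): min(95, 6) = 6
n3 (Farouk): max(42, 18, 6) = 42
root (Hugo): min(51, 26, 42) = 26
At root, Hugo picks n2 (lowest: 26).
At n2, Farouk picks n2.3 (highest: 26).
At n2.3, Hugo picks n2.3.3 (lowest: 26).
At n2.3.3, Farouk picks n2.3.3.1 (highest: 26).
Terminal value 26.

root -> n2 -> n2.3 -> n2.3.3 -> n2.3.3.1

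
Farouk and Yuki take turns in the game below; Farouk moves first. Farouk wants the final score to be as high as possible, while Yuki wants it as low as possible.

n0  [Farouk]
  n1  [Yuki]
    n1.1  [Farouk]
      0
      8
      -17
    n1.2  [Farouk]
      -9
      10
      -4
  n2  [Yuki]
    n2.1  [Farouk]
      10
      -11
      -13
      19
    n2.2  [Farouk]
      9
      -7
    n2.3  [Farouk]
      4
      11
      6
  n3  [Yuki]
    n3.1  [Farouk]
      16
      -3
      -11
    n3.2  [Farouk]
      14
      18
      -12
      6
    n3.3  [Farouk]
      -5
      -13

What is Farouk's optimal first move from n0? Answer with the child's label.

n1.1 (Farouk): max(0, 8, -17) = 8
n1.2 (Farouk): max(-9, 10, -4) = 10
n1 (Yuki): min(8, 10) = 8
n2.1 (Farouk): max(10, -11, -13, 19) = 19
n2.2 (Farouk): max(9, -7) = 9
n2.3 (Farouk): max(4, 11, 6) = 11
n2 (Yuki): min(19, 9, 11) = 9
n3.1 (Farouk): max(16, -3, -11) = 16
n3.2 (Farouk): max(14, 18, -12, 6) = 18
n3.3 (Farouk): max(-5, -13) = -5
n3 (Yuki): min(16, 18, -5) = -5
n0 (Farouk): max(8, 9, -5) = 9
Farouk at n0 wants the highest of {n1=8, n2=9, n3=-5}, so chooses n2.

n2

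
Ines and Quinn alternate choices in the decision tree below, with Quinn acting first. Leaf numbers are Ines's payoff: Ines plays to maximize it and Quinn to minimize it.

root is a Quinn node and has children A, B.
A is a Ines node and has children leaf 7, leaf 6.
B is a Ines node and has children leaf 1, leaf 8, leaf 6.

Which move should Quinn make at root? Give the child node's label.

A

A (Ines): max(7, 6) = 7
B (Ines): max(1, 8, 6) = 8
root (Quinn): min(7, 8) = 7
Quinn at root wants the lowest of {A=7, B=8}, so chooses A.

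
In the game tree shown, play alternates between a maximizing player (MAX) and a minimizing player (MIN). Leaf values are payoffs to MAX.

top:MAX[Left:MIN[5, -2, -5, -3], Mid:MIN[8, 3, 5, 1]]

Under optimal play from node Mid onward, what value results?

1

Mid (MIN): min(8, 3, 5, 1) = 1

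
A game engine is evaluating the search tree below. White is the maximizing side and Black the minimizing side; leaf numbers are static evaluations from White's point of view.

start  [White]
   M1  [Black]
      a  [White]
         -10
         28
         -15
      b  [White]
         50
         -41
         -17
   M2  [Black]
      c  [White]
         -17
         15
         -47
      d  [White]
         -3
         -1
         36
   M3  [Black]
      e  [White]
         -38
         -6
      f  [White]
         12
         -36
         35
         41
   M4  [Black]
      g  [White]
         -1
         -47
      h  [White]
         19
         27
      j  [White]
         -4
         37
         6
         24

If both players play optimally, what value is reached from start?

a (White): max(-10, 28, -15) = 28
b (White): max(50, -41, -17) = 50
M1 (Black): min(28, 50) = 28
c (White): max(-17, 15, -47) = 15
d (White): max(-3, -1, 36) = 36
M2 (Black): min(15, 36) = 15
e (White): max(-38, -6) = -6
f (White): max(12, -36, 35, 41) = 41
M3 (Black): min(-6, 41) = -6
g (White): max(-1, -47) = -1
h (White): max(19, 27) = 27
j (White): max(-4, 37, 6, 24) = 37
M4 (Black): min(-1, 27, 37) = -1
start (White): max(28, 15, -6, -1) = 28

28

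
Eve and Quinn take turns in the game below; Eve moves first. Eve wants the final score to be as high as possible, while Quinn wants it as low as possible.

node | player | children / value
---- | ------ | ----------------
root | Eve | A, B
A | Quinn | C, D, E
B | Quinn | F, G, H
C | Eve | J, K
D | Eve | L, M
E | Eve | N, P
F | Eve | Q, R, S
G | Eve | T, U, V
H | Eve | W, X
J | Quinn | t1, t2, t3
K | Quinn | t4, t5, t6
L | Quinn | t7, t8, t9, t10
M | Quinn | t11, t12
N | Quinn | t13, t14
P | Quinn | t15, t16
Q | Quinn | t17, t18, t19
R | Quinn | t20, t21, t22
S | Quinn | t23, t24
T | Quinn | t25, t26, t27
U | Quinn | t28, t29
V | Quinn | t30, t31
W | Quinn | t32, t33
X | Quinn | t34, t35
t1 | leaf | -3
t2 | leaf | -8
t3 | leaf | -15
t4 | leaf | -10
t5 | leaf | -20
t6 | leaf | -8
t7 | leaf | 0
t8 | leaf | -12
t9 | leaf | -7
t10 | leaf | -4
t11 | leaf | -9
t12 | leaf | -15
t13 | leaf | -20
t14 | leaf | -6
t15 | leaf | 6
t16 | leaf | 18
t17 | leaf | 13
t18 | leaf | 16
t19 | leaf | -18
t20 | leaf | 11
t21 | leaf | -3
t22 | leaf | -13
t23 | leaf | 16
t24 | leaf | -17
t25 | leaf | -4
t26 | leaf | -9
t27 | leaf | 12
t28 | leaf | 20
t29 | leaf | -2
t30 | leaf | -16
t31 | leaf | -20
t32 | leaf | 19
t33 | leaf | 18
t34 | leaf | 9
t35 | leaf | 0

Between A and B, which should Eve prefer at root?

B

J (Quinn): min(-3, -8, -15) = -15
K (Quinn): min(-10, -20, -8) = -20
C (Eve): max(-15, -20) = -15
L (Quinn): min(0, -12, -7, -4) = -12
M (Quinn): min(-9, -15) = -15
D (Eve): max(-12, -15) = -12
N (Quinn): min(-20, -6) = -20
P (Quinn): min(6, 18) = 6
E (Eve): max(-20, 6) = 6
A (Quinn): min(-15, -12, 6) = -15
Q (Quinn): min(13, 16, -18) = -18
R (Quinn): min(11, -3, -13) = -13
S (Quinn): min(16, -17) = -17
F (Eve): max(-18, -13, -17) = -13
T (Quinn): min(-4, -9, 12) = -9
U (Quinn): min(20, -2) = -2
V (Quinn): min(-16, -20) = -20
G (Eve): max(-9, -2, -20) = -2
W (Quinn): min(19, 18) = 18
X (Quinn): min(9, 0) = 0
H (Eve): max(18, 0) = 18
B (Quinn): min(-13, -2, 18) = -13
Eve prefers the higher value; A=-15, B=-13. B is better since -13 > -15.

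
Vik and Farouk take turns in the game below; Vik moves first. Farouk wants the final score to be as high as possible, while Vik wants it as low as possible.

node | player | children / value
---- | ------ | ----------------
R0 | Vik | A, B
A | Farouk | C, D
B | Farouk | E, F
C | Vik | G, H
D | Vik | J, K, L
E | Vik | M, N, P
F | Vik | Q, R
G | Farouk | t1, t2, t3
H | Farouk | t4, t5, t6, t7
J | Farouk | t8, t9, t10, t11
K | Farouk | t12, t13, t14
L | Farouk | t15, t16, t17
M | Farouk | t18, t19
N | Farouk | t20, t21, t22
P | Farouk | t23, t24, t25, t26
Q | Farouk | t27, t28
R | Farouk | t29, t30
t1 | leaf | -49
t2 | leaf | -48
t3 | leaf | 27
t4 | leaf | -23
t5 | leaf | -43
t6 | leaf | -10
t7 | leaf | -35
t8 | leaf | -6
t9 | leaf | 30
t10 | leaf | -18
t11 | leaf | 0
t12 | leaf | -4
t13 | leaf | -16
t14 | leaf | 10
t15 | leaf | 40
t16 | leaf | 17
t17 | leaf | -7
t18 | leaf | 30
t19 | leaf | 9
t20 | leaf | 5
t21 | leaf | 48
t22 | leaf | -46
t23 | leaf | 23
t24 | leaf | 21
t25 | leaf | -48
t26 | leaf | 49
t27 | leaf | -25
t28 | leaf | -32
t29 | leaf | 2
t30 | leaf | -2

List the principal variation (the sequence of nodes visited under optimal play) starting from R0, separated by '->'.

R0 -> A -> D -> K -> t14

G (Farouk): max(-49, -48, 27) = 27
H (Farouk): max(-23, -43, -10, -35) = -10
C (Vik): min(27, -10) = -10
J (Farouk): max(-6, 30, -18, 0) = 30
K (Farouk): max(-4, -16, 10) = 10
L (Farouk): max(40, 17, -7) = 40
D (Vik): min(30, 10, 40) = 10
A (Farouk): max(-10, 10) = 10
M (Farouk): max(30, 9) = 30
N (Farouk): max(5, 48, -46) = 48
P (Farouk): max(23, 21, -48, 49) = 49
E (Vik): min(30, 48, 49) = 30
Q (Farouk): max(-25, -32) = -25
R (Farouk): max(2, -2) = 2
F (Vik): min(-25, 2) = -25
B (Farouk): max(30, -25) = 30
R0 (Vik): min(10, 30) = 10
At R0, Vik picks A (lowest: 10).
At A, Farouk picks D (highest: 10).
At D, Vik picks K (lowest: 10).
At K, Farouk picks t14 (highest: 10).
Terminal value 10.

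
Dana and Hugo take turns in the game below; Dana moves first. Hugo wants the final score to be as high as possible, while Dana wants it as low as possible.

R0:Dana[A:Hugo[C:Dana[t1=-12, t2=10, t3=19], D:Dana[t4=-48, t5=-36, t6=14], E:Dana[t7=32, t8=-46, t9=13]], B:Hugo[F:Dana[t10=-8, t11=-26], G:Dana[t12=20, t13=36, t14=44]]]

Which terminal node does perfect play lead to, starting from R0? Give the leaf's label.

t1

C (Dana): min(-12, 10, 19) = -12
D (Dana): min(-48, -36, 14) = -48
E (Dana): min(32, -46, 13) = -46
A (Hugo): max(-12, -48, -46) = -12
F (Dana): min(-8, -26) = -26
G (Dana): min(20, 36, 44) = 20
B (Hugo): max(-26, 20) = 20
R0 (Dana): min(-12, 20) = -12
At R0, Dana picks A (lowest: -12).
At A, Hugo picks C (highest: -12).
At C, Dana picks t1 (lowest: -12).
Terminal value -12.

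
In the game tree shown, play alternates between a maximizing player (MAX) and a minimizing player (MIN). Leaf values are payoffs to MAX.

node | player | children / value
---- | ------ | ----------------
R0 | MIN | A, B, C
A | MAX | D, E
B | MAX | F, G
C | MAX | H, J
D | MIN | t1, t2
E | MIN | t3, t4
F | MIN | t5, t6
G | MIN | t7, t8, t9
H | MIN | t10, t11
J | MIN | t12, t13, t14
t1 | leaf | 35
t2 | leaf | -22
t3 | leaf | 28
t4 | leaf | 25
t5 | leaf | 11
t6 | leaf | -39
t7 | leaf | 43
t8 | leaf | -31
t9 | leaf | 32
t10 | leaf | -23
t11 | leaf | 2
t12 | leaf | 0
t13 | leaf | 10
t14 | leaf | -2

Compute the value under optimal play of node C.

-2

H (MIN): min(-23, 2) = -23
J (MIN): min(0, 10, -2) = -2
C (MAX): max(-23, -2) = -2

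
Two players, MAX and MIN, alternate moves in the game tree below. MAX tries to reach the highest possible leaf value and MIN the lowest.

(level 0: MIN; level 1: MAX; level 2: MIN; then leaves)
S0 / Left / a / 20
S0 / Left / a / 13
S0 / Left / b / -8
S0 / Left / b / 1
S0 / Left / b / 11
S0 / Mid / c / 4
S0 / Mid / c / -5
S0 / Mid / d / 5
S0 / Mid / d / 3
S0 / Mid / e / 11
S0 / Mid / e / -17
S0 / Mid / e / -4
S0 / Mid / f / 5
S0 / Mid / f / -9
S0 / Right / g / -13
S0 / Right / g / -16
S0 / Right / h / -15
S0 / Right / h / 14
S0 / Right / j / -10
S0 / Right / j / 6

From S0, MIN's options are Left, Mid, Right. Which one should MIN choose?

a (MIN): min(20, 13) = 13
b (MIN): min(-8, 1, 11) = -8
Left (MAX): max(13, -8) = 13
c (MIN): min(4, -5) = -5
d (MIN): min(5, 3) = 3
e (MIN): min(11, -17, -4) = -17
f (MIN): min(5, -9) = -9
Mid (MAX): max(-5, 3, -17, -9) = 3
g (MIN): min(-13, -16) = -16
h (MIN): min(-15, 14) = -15
j (MIN): min(-10, 6) = -10
Right (MAX): max(-16, -15, -10) = -10
S0 (MIN): min(13, 3, -10) = -10
MIN at S0 wants the lowest of {Left=13, Mid=3, Right=-10}, so chooses Right.

Right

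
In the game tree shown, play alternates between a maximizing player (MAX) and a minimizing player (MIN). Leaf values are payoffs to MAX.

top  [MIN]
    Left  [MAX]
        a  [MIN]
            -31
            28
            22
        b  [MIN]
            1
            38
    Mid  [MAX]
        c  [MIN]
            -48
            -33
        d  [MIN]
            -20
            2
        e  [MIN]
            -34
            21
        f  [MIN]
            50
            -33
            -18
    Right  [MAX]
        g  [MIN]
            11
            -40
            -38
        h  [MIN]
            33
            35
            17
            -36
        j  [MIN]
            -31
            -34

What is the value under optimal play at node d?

-20

d (MIN): min(-20, 2) = -20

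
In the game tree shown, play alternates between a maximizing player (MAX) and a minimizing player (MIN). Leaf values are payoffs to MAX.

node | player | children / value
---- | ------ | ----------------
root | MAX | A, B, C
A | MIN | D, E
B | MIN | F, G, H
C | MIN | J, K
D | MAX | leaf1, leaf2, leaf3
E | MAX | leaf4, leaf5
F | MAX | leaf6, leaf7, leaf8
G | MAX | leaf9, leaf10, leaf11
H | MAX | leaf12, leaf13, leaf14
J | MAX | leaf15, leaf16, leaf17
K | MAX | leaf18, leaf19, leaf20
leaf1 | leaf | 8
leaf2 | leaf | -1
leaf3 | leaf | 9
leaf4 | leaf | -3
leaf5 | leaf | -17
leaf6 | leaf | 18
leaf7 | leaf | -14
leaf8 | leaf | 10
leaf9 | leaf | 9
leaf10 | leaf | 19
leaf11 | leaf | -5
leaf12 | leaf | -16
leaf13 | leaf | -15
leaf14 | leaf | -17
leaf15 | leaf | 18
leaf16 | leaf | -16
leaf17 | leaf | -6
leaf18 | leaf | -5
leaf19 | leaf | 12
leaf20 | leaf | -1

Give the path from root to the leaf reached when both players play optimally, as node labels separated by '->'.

D (MAX): max(8, -1, 9) = 9
E (MAX): max(-3, -17) = -3
A (MIN): min(9, -3) = -3
F (MAX): max(18, -14, 10) = 18
G (MAX): max(9, 19, -5) = 19
H (MAX): max(-16, -15, -17) = -15
B (MIN): min(18, 19, -15) = -15
J (MAX): max(18, -16, -6) = 18
K (MAX): max(-5, 12, -1) = 12
C (MIN): min(18, 12) = 12
root (MAX): max(-3, -15, 12) = 12
At root, MAX picks C (highest: 12).
At C, MIN picks K (lowest: 12).
At K, MAX picks leaf19 (highest: 12).
Terminal value 12.

root -> C -> K -> leaf19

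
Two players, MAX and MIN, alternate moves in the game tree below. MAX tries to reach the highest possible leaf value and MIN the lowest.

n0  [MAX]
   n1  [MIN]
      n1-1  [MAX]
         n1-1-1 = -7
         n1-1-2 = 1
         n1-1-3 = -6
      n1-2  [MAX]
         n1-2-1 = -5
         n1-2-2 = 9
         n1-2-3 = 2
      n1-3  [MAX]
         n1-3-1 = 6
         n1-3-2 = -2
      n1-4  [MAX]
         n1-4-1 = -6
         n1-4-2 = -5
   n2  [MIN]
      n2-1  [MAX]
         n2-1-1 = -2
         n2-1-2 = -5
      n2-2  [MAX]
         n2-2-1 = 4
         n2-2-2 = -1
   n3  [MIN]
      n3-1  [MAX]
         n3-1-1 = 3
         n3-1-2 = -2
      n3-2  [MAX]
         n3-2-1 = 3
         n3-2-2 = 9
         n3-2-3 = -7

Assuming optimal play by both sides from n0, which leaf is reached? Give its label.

n1-1 (MAX): max(-7, 1, -6) = 1
n1-2 (MAX): max(-5, 9, 2) = 9
n1-3 (MAX): max(6, -2) = 6
n1-4 (MAX): max(-6, -5) = -5
n1 (MIN): min(1, 9, 6, -5) = -5
n2-1 (MAX): max(-2, -5) = -2
n2-2 (MAX): max(4, -1) = 4
n2 (MIN): min(-2, 4) = -2
n3-1 (MAX): max(3, -2) = 3
n3-2 (MAX): max(3, 9, -7) = 9
n3 (MIN): min(3, 9) = 3
n0 (MAX): max(-5, -2, 3) = 3
At n0, MAX picks n3 (highest: 3).
At n3, MIN picks n3-1 (lowest: 3).
At n3-1, MAX picks n3-1-1 (highest: 3).
Terminal value 3.

n3-1-1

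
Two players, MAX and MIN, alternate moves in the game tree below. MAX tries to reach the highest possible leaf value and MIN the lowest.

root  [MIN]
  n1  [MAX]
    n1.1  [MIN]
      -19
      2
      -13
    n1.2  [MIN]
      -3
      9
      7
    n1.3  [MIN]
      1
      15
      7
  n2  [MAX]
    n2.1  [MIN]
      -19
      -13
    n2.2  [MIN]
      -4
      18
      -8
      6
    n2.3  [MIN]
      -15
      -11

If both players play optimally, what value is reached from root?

-8

n1.1 (MIN): min(-19, 2, -13) = -19
n1.2 (MIN): min(-3, 9, 7) = -3
n1.3 (MIN): min(1, 15, 7) = 1
n1 (MAX): max(-19, -3, 1) = 1
n2.1 (MIN): min(-19, -13) = -19
n2.2 (MIN): min(-4, 18, -8, 6) = -8
n2.3 (MIN): min(-15, -11) = -15
n2 (MAX): max(-19, -8, -15) = -8
root (MIN): min(1, -8) = -8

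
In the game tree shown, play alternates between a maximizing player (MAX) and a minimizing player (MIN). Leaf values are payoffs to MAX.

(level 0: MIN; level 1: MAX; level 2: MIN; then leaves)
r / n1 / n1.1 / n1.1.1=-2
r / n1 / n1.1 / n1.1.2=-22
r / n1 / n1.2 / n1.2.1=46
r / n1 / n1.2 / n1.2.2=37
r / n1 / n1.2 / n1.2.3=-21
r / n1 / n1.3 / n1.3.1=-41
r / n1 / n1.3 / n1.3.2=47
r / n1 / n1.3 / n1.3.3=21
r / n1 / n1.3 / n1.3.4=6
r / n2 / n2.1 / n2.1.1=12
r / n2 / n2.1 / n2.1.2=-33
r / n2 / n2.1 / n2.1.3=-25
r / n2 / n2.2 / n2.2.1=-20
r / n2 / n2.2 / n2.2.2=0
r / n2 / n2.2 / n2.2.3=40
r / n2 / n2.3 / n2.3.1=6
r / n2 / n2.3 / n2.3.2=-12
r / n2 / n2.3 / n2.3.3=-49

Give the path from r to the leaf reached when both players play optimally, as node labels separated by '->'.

n1.1 (MIN): min(-2, -22) = -22
n1.2 (MIN): min(46, 37, -21) = -21
n1.3 (MIN): min(-41, 47, 21, 6) = -41
n1 (MAX): max(-22, -21, -41) = -21
n2.1 (MIN): min(12, -33, -25) = -33
n2.2 (MIN): min(-20, 0, 40) = -20
n2.3 (MIN): min(6, -12, -49) = -49
n2 (MAX): max(-33, -20, -49) = -20
r (MIN): min(-21, -20) = -21
At r, MIN picks n1 (lowest: -21).
At n1, MAX picks n1.2 (highest: -21).
At n1.2, MIN picks n1.2.3 (lowest: -21).
Terminal value -21.

r -> n1 -> n1.2 -> n1.2.3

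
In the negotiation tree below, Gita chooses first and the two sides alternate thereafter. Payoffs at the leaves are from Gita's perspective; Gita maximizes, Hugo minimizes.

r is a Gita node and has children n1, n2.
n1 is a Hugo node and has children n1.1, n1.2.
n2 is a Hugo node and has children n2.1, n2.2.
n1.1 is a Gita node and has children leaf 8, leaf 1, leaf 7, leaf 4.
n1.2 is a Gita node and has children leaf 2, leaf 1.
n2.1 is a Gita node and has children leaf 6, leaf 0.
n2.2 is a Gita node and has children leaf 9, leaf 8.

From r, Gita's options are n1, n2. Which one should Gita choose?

n1.1 (Gita): max(8, 1, 7, 4) = 8
n1.2 (Gita): max(2, 1) = 2
n1 (Hugo): min(8, 2) = 2
n2.1 (Gita): max(6, 0) = 6
n2.2 (Gita): max(9, 8) = 9
n2 (Hugo): min(6, 9) = 6
r (Gita): max(2, 6) = 6
Gita at r wants the highest of {n1=2, n2=6}, so chooses n2.

n2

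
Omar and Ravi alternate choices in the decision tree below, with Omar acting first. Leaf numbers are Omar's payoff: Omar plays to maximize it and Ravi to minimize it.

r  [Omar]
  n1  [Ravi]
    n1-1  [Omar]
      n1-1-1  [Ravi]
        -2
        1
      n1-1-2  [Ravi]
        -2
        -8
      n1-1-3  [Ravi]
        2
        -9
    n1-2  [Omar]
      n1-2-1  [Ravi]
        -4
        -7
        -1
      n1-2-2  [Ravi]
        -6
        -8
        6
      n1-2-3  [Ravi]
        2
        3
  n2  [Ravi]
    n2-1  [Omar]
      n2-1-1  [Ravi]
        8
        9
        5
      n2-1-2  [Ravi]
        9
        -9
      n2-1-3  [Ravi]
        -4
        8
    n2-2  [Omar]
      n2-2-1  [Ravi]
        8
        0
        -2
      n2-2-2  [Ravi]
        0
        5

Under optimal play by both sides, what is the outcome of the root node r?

0

n1-1-1 (Ravi): min(-2, 1) = -2
n1-1-2 (Ravi): min(-2, -8) = -8
n1-1-3 (Ravi): min(2, -9) = -9
n1-1 (Omar): max(-2, -8, -9) = -2
n1-2-1 (Ravi): min(-4, -7, -1) = -7
n1-2-2 (Ravi): min(-6, -8, 6) = -8
n1-2-3 (Ravi): min(2, 3) = 2
n1-2 (Omar): max(-7, -8, 2) = 2
n1 (Ravi): min(-2, 2) = -2
n2-1-1 (Ravi): min(8, 9, 5) = 5
n2-1-2 (Ravi): min(9, -9) = -9
n2-1-3 (Ravi): min(-4, 8) = -4
n2-1 (Omar): max(5, -9, -4) = 5
n2-2-1 (Ravi): min(8, 0, -2) = -2
n2-2-2 (Ravi): min(0, 5) = 0
n2-2 (Omar): max(-2, 0) = 0
n2 (Ravi): min(5, 0) = 0
r (Omar): max(-2, 0) = 0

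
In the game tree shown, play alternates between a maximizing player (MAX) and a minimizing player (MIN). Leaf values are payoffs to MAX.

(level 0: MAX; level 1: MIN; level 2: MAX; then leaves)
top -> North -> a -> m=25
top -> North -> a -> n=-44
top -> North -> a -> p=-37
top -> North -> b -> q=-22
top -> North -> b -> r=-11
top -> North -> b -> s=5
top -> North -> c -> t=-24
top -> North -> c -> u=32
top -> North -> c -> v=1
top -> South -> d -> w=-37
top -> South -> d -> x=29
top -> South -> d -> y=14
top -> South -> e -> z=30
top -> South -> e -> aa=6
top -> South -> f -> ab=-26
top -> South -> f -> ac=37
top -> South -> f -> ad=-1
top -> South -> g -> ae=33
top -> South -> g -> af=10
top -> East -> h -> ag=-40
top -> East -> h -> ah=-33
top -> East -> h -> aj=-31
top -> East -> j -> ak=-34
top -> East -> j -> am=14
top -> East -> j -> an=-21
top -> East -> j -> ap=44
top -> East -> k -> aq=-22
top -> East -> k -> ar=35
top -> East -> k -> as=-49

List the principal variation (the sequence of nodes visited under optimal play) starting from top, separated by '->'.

a (MAX): max(25, -44, -37) = 25
b (MAX): max(-22, -11, 5) = 5
c (MAX): max(-24, 32, 1) = 32
North (MIN): min(25, 5, 32) = 5
d (MAX): max(-37, 29, 14) = 29
e (MAX): max(30, 6) = 30
f (MAX): max(-26, 37, -1) = 37
g (MAX): max(33, 10) = 33
South (MIN): min(29, 30, 37, 33) = 29
h (MAX): max(-40, -33, -31) = -31
j (MAX): max(-34, 14, -21, 44) = 44
k (MAX): max(-22, 35, -49) = 35
East (MIN): min(-31, 44, 35) = -31
top (MAX): max(5, 29, -31) = 29
At top, MAX picks South (highest: 29).
At South, MIN picks d (lowest: 29).
At d, MAX picks x (highest: 29).
Terminal value 29.

top -> South -> d -> x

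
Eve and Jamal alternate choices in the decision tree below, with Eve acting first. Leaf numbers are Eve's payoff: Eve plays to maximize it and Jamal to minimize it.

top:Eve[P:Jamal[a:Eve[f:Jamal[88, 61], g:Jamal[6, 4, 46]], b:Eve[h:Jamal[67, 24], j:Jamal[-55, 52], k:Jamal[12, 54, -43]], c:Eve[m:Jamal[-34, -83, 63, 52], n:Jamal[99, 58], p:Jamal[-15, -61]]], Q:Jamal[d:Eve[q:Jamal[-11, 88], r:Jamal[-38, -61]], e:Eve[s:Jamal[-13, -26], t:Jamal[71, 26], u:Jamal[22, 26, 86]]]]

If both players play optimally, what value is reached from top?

f (Jamal): min(88, 61) = 61
g (Jamal): min(6, 4, 46) = 4
a (Eve): max(61, 4) = 61
h (Jamal): min(67, 24) = 24
j (Jamal): min(-55, 52) = -55
k (Jamal): min(12, 54, -43) = -43
b (Eve): max(24, -55, -43) = 24
m (Jamal): min(-34, -83, 63, 52) = -83
n (Jamal): min(99, 58) = 58
p (Jamal): min(-15, -61) = -61
c (Eve): max(-83, 58, -61) = 58
P (Jamal): min(61, 24, 58) = 24
q (Jamal): min(-11, 88) = -11
r (Jamal): min(-38, -61) = -61
d (Eve): max(-11, -61) = -11
s (Jamal): min(-13, -26) = -26
t (Jamal): min(71, 26) = 26
u (Jamal): min(22, 26, 86) = 22
e (Eve): max(-26, 26, 22) = 26
Q (Jamal): min(-11, 26) = -11
top (Eve): max(24, -11) = 24

24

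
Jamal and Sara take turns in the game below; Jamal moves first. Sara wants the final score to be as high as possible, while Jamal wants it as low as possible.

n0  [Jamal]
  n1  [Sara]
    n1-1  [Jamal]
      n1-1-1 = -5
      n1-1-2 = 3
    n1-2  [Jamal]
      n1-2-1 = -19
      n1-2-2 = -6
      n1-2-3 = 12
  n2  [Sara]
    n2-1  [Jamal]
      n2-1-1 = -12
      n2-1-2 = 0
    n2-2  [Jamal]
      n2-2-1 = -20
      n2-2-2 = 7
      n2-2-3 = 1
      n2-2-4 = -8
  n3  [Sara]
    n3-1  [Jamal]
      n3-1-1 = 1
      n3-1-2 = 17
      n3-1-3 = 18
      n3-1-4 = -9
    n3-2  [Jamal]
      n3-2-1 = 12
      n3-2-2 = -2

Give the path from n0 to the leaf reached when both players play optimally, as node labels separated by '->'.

n0 -> n2 -> n2-1 -> n2-1-1

n1-1 (Jamal): min(-5, 3) = -5
n1-2 (Jamal): min(-19, -6, 12) = -19
n1 (Sara): max(-5, -19) = -5
n2-1 (Jamal): min(-12, 0) = -12
n2-2 (Jamal): min(-20, 7, 1, -8) = -20
n2 (Sara): max(-12, -20) = -12
n3-1 (Jamal): min(1, 17, 18, -9) = -9
n3-2 (Jamal): min(12, -2) = -2
n3 (Sara): max(-9, -2) = -2
n0 (Jamal): min(-5, -12, -2) = -12
At n0, Jamal picks n2 (lowest: -12).
At n2, Sara picks n2-1 (highest: -12).
At n2-1, Jamal picks n2-1-1 (lowest: -12).
Terminal value -12.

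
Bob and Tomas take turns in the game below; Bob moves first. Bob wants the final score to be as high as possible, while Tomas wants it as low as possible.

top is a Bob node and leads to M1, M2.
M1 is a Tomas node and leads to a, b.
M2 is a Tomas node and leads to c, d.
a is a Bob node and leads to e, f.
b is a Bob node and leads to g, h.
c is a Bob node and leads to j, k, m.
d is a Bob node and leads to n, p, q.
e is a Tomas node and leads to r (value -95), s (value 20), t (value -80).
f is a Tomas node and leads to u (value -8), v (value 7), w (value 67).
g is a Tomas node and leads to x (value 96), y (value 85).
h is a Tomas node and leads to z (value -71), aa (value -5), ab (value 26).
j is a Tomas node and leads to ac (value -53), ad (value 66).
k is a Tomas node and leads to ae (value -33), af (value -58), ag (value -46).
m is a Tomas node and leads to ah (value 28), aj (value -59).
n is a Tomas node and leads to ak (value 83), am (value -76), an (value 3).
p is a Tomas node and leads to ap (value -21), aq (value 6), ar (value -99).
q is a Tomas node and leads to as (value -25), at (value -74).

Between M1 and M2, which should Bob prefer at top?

M1

e (Tomas): min(-95, 20, -80) = -95
f (Tomas): min(-8, 7, 67) = -8
a (Bob): max(-95, -8) = -8
g (Tomas): min(96, 85) = 85
h (Tomas): min(-71, -5, 26) = -71
b (Bob): max(85, -71) = 85
M1 (Tomas): min(-8, 85) = -8
j (Tomas): min(-53, 66) = -53
k (Tomas): min(-33, -58, -46) = -58
m (Tomas): min(28, -59) = -59
c (Bob): max(-53, -58, -59) = -53
n (Tomas): min(83, -76, 3) = -76
p (Tomas): min(-21, 6, -99) = -99
q (Tomas): min(-25, -74) = -74
d (Bob): max(-76, -99, -74) = -74
M2 (Tomas): min(-53, -74) = -74
Bob prefers the higher value; M1=-8, M2=-74. M1 is better since -8 > -74.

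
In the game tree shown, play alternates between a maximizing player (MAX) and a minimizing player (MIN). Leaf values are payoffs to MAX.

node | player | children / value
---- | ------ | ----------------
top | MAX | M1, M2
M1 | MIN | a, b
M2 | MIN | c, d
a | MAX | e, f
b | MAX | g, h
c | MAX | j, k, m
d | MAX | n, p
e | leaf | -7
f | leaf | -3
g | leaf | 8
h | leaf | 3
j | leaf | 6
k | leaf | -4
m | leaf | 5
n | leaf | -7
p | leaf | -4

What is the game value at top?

a (MAX): max(-7, -3) = -3
b (MAX): max(8, 3) = 8
M1 (MIN): min(-3, 8) = -3
c (MAX): max(6, -4, 5) = 6
d (MAX): max(-7, -4) = -4
M2 (MIN): min(6, -4) = -4
top (MAX): max(-3, -4) = -3

-3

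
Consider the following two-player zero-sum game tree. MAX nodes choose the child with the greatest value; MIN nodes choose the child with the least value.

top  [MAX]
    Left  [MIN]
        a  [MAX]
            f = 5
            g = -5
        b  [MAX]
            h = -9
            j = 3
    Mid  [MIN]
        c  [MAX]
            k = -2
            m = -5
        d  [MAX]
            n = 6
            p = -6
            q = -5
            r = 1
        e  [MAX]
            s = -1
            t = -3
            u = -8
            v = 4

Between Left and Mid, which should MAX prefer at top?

Left

a (MAX): max(5, -5) = 5
b (MAX): max(-9, 3) = 3
Left (MIN): min(5, 3) = 3
c (MAX): max(-2, -5) = -2
d (MAX): max(6, -6, -5, 1) = 6
e (MAX): max(-1, -3, -8, 4) = 4
Mid (MIN): min(-2, 6, 4) = -2
MAX prefers the higher value; Left=3, Mid=-2. Left is better since 3 > -2.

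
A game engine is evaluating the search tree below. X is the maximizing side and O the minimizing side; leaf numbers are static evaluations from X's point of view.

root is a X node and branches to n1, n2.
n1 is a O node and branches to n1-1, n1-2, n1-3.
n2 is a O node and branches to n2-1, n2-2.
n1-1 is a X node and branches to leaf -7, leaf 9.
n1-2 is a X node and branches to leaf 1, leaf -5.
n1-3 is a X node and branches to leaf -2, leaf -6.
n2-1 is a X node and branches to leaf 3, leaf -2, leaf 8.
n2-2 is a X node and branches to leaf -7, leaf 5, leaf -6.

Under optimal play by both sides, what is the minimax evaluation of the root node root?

5

n1-1 (X): max(-7, 9) = 9
n1-2 (X): max(1, -5) = 1
n1-3 (X): max(-2, -6) = -2
n1 (O): min(9, 1, -2) = -2
n2-1 (X): max(3, -2, 8) = 8
n2-2 (X): max(-7, 5, -6) = 5
n2 (O): min(8, 5) = 5
root (X): max(-2, 5) = 5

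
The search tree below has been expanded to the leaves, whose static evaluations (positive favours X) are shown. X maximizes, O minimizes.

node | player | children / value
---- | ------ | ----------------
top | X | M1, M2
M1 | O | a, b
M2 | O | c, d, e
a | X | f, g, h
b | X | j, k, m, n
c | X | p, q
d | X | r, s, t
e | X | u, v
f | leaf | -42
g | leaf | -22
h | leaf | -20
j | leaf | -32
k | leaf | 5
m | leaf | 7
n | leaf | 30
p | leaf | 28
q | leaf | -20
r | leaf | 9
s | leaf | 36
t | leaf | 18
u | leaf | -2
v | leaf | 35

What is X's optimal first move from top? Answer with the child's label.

a (X): max(-42, -22, -20) = -20
b (X): max(-32, 5, 7, 30) = 30
M1 (O): min(-20, 30) = -20
c (X): max(28, -20) = 28
d (X): max(9, 36, 18) = 36
e (X): max(-2, 35) = 35
M2 (O): min(28, 36, 35) = 28
top (X): max(-20, 28) = 28
X at top wants the highest of {M1=-20, M2=28}, so chooses M2.

M2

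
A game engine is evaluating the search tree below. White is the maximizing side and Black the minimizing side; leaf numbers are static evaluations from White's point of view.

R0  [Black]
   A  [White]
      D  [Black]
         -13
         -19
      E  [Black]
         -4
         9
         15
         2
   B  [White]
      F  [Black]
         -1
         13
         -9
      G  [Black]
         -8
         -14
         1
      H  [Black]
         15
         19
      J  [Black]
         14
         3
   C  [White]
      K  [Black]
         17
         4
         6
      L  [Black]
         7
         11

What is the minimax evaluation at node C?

7

K (Black): min(17, 4, 6) = 4
L (Black): min(7, 11) = 7
C (White): max(4, 7) = 7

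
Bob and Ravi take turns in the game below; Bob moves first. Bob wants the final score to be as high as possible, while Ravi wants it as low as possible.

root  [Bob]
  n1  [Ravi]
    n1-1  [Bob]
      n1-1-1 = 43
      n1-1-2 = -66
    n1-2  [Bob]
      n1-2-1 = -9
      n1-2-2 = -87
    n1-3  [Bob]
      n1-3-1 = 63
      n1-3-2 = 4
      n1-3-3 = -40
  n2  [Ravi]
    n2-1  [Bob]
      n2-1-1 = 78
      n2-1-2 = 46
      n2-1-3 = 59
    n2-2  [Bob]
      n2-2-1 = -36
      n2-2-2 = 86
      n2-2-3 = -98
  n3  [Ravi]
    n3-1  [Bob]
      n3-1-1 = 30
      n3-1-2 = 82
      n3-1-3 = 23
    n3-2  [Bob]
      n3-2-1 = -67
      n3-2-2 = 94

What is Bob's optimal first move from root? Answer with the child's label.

n1-1 (Bob): max(43, -66) = 43
n1-2 (Bob): max(-9, -87) = -9
n1-3 (Bob): max(63, 4, -40) = 63
n1 (Ravi): min(43, -9, 63) = -9
n2-1 (Bob): max(78, 46, 59) = 78
n2-2 (Bob): max(-36, 86, -98) = 86
n2 (Ravi): min(78, 86) = 78
n3-1 (Bob): max(30, 82, 23) = 82
n3-2 (Bob): max(-67, 94) = 94
n3 (Ravi): min(82, 94) = 82
root (Bob): max(-9, 78, 82) = 82
Bob at root wants the highest of {n1=-9, n2=78, n3=82}, so chooses n3.

n3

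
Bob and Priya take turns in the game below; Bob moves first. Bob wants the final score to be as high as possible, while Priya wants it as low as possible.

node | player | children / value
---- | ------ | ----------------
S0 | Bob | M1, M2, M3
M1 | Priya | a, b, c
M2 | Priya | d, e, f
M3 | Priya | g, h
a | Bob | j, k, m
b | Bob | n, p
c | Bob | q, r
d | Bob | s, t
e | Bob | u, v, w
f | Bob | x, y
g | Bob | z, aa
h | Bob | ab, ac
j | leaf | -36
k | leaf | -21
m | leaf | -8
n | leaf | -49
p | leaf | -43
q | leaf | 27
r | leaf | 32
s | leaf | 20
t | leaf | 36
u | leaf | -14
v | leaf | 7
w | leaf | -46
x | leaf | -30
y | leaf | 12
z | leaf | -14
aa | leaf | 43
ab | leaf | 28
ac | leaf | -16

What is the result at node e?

e (Bob): max(-14, 7, -46) = 7

7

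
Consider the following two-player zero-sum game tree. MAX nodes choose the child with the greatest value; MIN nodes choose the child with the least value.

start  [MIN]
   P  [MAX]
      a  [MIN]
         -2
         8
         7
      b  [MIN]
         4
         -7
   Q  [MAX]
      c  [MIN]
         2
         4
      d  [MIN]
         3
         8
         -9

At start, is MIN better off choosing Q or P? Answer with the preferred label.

P

c (MIN): min(2, 4) = 2
d (MIN): min(3, 8, -9) = -9
Q (MAX): max(2, -9) = 2
a (MIN): min(-2, 8, 7) = -2
b (MIN): min(4, -7) = -7
P (MAX): max(-2, -7) = -2
MIN prefers the lower value; Q=2, P=-2. P is better since -2 < 2.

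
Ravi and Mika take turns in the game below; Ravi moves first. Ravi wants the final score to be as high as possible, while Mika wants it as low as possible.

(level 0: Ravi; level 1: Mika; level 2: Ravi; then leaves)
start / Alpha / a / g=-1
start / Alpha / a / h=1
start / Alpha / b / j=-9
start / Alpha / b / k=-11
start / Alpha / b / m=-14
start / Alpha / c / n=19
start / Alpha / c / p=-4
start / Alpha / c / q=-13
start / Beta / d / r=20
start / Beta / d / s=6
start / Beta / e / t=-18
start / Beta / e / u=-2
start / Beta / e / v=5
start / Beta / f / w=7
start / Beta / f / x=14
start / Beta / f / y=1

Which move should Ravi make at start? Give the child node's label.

Beta

a (Ravi): max(-1, 1) = 1
b (Ravi): max(-9, -11, -14) = -9
c (Ravi): max(19, -4, -13) = 19
Alpha (Mika): min(1, -9, 19) = -9
d (Ravi): max(20, 6) = 20
e (Ravi): max(-18, -2, 5) = 5
f (Ravi): max(7, 14, 1) = 14
Beta (Mika): min(20, 5, 14) = 5
start (Ravi): max(-9, 5) = 5
Ravi at start wants the highest of {Alpha=-9, Beta=5}, so chooses Beta.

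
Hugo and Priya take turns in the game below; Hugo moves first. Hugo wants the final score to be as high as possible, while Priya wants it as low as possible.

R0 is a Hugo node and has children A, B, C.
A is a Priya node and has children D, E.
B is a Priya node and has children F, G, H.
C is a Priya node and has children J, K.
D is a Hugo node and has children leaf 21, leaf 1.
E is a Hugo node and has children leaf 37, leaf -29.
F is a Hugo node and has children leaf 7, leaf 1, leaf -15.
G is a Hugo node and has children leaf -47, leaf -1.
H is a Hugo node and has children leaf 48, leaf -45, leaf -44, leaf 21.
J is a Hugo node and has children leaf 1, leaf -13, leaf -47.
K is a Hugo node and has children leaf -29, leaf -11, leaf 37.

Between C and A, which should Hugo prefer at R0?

A

J (Hugo): max(1, -13, -47) = 1
K (Hugo): max(-29, -11, 37) = 37
C (Priya): min(1, 37) = 1
D (Hugo): max(21, 1) = 21
E (Hugo): max(37, -29) = 37
A (Priya): min(21, 37) = 21
Hugo prefers the higher value; C=1, A=21. A is better since 21 > 1.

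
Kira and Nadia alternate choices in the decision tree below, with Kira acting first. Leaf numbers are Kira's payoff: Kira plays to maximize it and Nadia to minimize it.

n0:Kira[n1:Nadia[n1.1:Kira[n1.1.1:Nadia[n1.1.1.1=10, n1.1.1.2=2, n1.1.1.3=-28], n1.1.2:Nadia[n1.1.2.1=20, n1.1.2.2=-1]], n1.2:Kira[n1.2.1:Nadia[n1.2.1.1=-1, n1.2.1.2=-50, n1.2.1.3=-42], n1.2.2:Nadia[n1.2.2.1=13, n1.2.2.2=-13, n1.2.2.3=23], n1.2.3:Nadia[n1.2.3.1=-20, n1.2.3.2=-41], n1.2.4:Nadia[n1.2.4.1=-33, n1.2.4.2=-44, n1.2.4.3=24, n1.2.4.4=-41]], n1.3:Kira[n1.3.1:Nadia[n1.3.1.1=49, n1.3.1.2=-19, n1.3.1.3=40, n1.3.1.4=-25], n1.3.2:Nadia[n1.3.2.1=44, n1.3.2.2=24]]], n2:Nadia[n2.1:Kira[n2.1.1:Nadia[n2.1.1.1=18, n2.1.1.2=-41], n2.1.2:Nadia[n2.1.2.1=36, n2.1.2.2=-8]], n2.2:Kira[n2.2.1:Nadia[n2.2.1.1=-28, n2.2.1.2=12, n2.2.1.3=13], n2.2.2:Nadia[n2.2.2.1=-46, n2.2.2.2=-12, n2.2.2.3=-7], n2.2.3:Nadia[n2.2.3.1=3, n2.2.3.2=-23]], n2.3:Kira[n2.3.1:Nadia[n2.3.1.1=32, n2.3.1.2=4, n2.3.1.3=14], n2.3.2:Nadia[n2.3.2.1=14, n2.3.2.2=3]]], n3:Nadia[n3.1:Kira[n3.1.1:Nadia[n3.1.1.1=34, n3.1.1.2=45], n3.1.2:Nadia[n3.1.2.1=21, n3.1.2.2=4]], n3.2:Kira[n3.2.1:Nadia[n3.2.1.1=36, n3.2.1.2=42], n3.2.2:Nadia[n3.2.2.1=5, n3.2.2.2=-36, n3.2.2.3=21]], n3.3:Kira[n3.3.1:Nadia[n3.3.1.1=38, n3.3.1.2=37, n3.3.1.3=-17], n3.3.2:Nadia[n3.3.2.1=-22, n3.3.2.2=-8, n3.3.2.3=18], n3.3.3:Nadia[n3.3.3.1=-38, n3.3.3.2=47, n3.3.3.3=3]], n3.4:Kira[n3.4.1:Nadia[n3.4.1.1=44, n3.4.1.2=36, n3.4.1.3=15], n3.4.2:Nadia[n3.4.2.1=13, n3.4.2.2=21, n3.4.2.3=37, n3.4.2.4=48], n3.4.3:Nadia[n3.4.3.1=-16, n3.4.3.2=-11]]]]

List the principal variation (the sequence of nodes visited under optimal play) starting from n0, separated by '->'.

n0 -> n1 -> n1.2 -> n1.2.2 -> n1.2.2.2

n1.1.1 (Nadia): min(10, 2, -28) = -28
n1.1.2 (Nadia): min(20, -1) = -1
n1.1 (Kira): max(-28, -1) = -1
n1.2.1 (Nadia): min(-1, -50, -42) = -50
n1.2.2 (Nadia): min(13, -13, 23) = -13
n1.2.3 (Nadia): min(-20, -41) = -41
n1.2.4 (Nadia): min(-33, -44, 24, -41) = -44
n1.2 (Kira): max(-50, -13, -41, -44) = -13
n1.3.1 (Nadia): min(49, -19, 40, -25) = -25
n1.3.2 (Nadia): min(44, 24) = 24
n1.3 (Kira): max(-25, 24) = 24
n1 (Nadia): min(-1, -13, 24) = -13
n2.1.1 (Nadia): min(18, -41) = -41
n2.1.2 (Nadia): min(36, -8) = -8
n2.1 (Kira): max(-41, -8) = -8
n2.2.1 (Nadia): min(-28, 12, 13) = -28
n2.2.2 (Nadia): min(-46, -12, -7) = -46
n2.2.3 (Nadia): min(3, -23) = -23
n2.2 (Kira): max(-28, -46, -23) = -23
n2.3.1 (Nadia): min(32, 4, 14) = 4
n2.3.2 (Nadia): min(14, 3) = 3
n2.3 (Kira): max(4, 3) = 4
n2 (Nadia): min(-8, -23, 4) = -23
n3.1.1 (Nadia): min(34, 45) = 34
n3.1.2 (Nadia): min(21, 4) = 4
n3.1 (Kira): max(34, 4) = 34
n3.2.1 (Nadia): min(36, 42) = 36
n3.2.2 (Nadia): min(5, -36, 21) = -36
n3.2 (Kira): max(36, -36) = 36
n3.3.1 (Nadia): min(38, 37, -17) = -17
n3.3.2 (Nadia): min(-22, -8, 18) = -22
n3.3.3 (Nadia): min(-38, 47, 3) = -38
n3.3 (Kira): max(-17, -22, -38) = -17
n3.4.1 (Nadia): min(44, 36, 15) = 15
n3.4.2 (Nadia): min(13, 21, 37, 48) = 13
n3.4.3 (Nadia): min(-16, -11) = -16
n3.4 (Kira): max(15, 13, -16) = 15
n3 (Nadia): min(34, 36, -17, 15) = -17
n0 (Kira): max(-13, -23, -17) = -13
At n0, Kira picks n1 (highest: -13).
At n1, Nadia picks n1.2 (lowest: -13).
At n1.2, Kira picks n1.2.2 (highest: -13).
At n1.2.2, Nadia picks n1.2.2.2 (lowest: -13).
Terminal value -13.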